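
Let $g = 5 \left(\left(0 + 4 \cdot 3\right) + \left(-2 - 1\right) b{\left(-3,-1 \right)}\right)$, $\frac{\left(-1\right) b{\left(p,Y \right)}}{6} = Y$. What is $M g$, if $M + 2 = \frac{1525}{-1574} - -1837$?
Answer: $- \frac{43301475}{787} \approx -55021.0$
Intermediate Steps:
$b{\left(p,Y \right)} = - 6 Y$
$g = -30$ ($g = 5 \left(\left(0 + 4 \cdot 3\right) + \left(-2 - 1\right) \left(\left(-6\right) \left(-1\right)\right)\right) = 5 \left(\left(0 + 12\right) - 18\right) = 5 \left(12 - 18\right) = 5 \left(-6\right) = -30$)
$M = \frac{2886765}{1574}$ ($M = -2 + \left(\frac{1525}{-1574} - -1837\right) = -2 + \left(1525 \left(- \frac{1}{1574}\right) + 1837\right) = -2 + \left(- \frac{1525}{1574} + 1837\right) = -2 + \frac{2889913}{1574} = \frac{2886765}{1574} \approx 1834.0$)
$M g = \frac{2886765}{1574} \left(-30\right) = - \frac{43301475}{787}$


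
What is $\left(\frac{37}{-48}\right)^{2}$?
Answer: $\frac{1369}{2304} \approx 0.59418$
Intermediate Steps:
$\left(\frac{37}{-48}\right)^{2} = \left(37 \left(- \frac{1}{48}\right)\right)^{2} = \left(- \frac{37}{48}\right)^{2} = \frac{1369}{2304}$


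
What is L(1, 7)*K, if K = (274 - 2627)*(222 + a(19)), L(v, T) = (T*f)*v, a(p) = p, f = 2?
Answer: -7939022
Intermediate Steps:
L(v, T) = 2*T*v (L(v, T) = (T*2)*v = (2*T)*v = 2*T*v)
K = -567073 (K = (274 - 2627)*(222 + 19) = -2353*241 = -567073)
L(1, 7)*K = (2*7*1)*(-567073) = 14*(-567073) = -7939022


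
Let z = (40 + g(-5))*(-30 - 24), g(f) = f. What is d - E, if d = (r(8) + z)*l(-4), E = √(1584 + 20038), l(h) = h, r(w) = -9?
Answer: 7596 - √21622 ≈ 7449.0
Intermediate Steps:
z = -1890 (z = (40 - 5)*(-30 - 24) = 35*(-54) = -1890)
E = √21622 ≈ 147.04
d = 7596 (d = (-9 - 1890)*(-4) = -1899*(-4) = 7596)
d - E = 7596 - √21622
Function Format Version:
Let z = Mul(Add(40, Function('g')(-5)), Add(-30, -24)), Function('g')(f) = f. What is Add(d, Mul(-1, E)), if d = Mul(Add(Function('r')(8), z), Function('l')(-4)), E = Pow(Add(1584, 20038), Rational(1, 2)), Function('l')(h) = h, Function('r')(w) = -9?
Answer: Add(7596, Mul(-1, Pow(21622, Rational(1, 2)))) ≈ 7449.0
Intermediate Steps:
z = -1890 (z = Mul(Add(40, -5), Add(-30, -24)) = Mul(35, -54) = -1890)
E = Pow(21622, Rational(1, 2)) ≈ 147.04
d = 7596 (d = Mul(Add(-9, -1890), -4) = Mul(-1899, -4) = 7596)
Add(d, Mul(-1, E)) = Add(7596, Mul(-1, Pow(21622, Rational(1, 2))))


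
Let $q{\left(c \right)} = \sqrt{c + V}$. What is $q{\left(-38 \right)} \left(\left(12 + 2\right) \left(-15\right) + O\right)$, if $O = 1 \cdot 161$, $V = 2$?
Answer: $- 294 i \approx - 294.0 i$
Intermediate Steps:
$q{\left(c \right)} = \sqrt{2 + c}$ ($q{\left(c \right)} = \sqrt{c + 2} = \sqrt{2 + c}$)
$O = 161$
$q{\left(-38 \right)} \left(\left(12 + 2\right) \left(-15\right) + O\right) = \sqrt{2 - 38} \left(\left(12 + 2\right) \left(-15\right) + 161\right) = \sqrt{-36} \left(14 \left(-15\right) + 161\right) = 6 i \left(-210 + 161\right) = 6 i \left(-49\right) = - 294 i$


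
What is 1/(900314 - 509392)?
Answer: 1/390922 ≈ 2.5581e-6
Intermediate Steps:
1/(900314 - 509392) = 1/390922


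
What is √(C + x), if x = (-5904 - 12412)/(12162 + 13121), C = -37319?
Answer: I*√23855890774819/25283 ≈ 193.18*I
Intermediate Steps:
x = -18316/25283 ≈ -0.72444
√(C + x) = √(-37319 - 18316/25283) = √(-943554593/25283) = I*√23855890774819/25283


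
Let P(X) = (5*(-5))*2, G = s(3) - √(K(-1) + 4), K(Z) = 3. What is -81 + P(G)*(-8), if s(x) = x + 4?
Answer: 319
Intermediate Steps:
s(x) = 4 + x
G = 7 - √7 (G = (4 + 3) - √(3 + 4) = 7 - √7 ≈ 4.3542)
P(X) = -50 (P(X) = -25*2 = -50)
-81 + P(G)*(-8) = -81 - 50*(-8) = -81 + 400 = 319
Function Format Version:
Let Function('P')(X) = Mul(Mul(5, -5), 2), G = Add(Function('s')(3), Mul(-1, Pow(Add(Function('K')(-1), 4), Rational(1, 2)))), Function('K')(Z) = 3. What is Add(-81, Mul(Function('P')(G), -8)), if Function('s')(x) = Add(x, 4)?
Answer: 319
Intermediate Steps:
Function('s')(x) = Add(4, x)
G = Add(7, Mul(-1, Pow(7, Rational(1, 2)))) (G = Add(Add(4, 3), Mul(-1, Pow(Add(3, 4), Rational(1, 2)))) = Add(7, Mul(-1, Pow(7, Rational(1, 2)))) ≈ 4.3542)
Function('P')(X) = -50 (Function('P')(X) = Mul(-25, 2) = -50)
Add(-81, Mul(Function('P')(G), -8)) = Add(-81, Mul(-50, -8)) = Add(-81, 400) = 319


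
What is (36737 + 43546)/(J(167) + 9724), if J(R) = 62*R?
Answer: 80283/20078 ≈ 3.9986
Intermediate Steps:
(36737 + 43546)/(J(167) + 9724) = (36737 + 43546)/(62*167 + 9724) = 80283/(10354 + 9724) = 80283/20078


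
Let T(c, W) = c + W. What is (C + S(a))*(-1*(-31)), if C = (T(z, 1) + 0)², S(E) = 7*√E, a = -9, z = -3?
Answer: 124 + 651*I ≈ 124.0 + 651.0*I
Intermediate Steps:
T(c, W) = W + c
C = 4 (C = ((1 - 3) + 0)² = (-2 + 0)² = (-2)² = 4)
(C + S(a))*(-1*(-31)) = (4 + 7*√(-9))*(-1*(-31)) = (4 + 7*(3*I))*31 = (4 + 21*I)*31 = 124 + 651*I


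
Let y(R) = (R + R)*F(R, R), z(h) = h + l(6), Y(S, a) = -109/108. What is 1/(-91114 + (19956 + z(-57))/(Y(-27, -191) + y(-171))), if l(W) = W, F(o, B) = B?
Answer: -6315947/575469045218 ≈ -1.0975e-5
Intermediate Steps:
Y(S, a) = -109/108 (Y(S, a) = -109*1/108 = -109/108)
z(h) = 6 + h (z(h) = h + 6 = 6 + h)
y(R) = 2*R² (y(R) = (R + R)*R = (2*R)*R = 2*R²)
1/(-91114 + (19956 + z(-57))/(Y(-27, -191) + y(-171))) = 1/(-91114 + (19956 + (6 - 57))/(-109/108 + 2*(-171)²)) = 1/(-91114 + (19956 - 51)/(-109/108 + 2*29241)) = 1/(-91114 + 19905/(-109/108 + 58482)) = 1/(-91114 + 19905/(6315947/108)) = 1/(-91114 + 19905*(108/6315947)) = 1/(-91114 + 2149740/6315947) = 1/(-575469045218/6315947) = -6315947/575469045218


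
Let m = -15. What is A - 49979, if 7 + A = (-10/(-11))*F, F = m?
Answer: -549996/11 ≈ -50000.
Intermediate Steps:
F = -15
A = -227/11 (A = -7 - 10/(-11)*(-15) = -7 - 10*(-1/11)*(-15) = -7 + (10/11)*(-15) = -7 - 150/11 = -227/11 ≈ -20.636)
A - 49979 = -227/11 - 49979 = -549996/11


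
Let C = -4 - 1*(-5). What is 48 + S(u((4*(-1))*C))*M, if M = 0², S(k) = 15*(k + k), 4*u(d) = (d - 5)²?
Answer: 48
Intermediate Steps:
C = 1 (C = -4 + 5 = 1)
u(d) = (-5 + d)²/4 (u(d) = (d - 5)²/4 = (-5 + d)²/4)
S(k) = 30*k (S(k) = 15*(2*k) = 30*k)
M = 0
48 + S(u((4*(-1))*C))*M = 48 + (30*((-5 + (4*(-1))*1)²/4))*0 = 48 + (30*((-5 - 4*1)²/4))*0 = 48 + (30*((-5 - 4)²/4))*0 = 48 + (30*((¼)*(-9)²))*0 = 48 + (30*((¼)*81))*0 = 48 + (30*(81/4))*0 = 48 + (1215/2)*0 = 48 + 0 = 48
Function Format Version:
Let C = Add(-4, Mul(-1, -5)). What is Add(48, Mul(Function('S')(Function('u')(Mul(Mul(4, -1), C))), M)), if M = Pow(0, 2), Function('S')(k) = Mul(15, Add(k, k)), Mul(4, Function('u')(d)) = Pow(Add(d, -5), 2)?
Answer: 48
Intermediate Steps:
C = 1 (C = Add(-4, 5) = 1)
Function('u')(d) = Mul(Rational(1, 4), Pow(Add(-5, d), 2)) (Function('u')(d) = Mul(Rational(1, 4), Pow(Add(d, -5), 2)) = Mul(Rational(1, 4), Pow(Add(-5, d), 2)))
Function('S')(k) = Mul(30, k) (Function('S')(k) = Mul(15, Mul(2, k)) = Mul(30, k))
M = 0
Add(48, Mul(Function('S')(Function('u')(Mul(Mul(4, -1), C))), M)) = Add(48, Mul(Mul(30, Mul(Rational(1, 4), Pow(Add(-5, Mul(Mul(4, -1), 1)), 2))), 0)) = Add(48, Mul(Mul(30, Mul(Rational(1, 4), Pow(Add(-5, Mul(-4, 1)), 2))), 0)) = Add(48, Mul(Mul(30, Mul(Rational(1, 4), Pow(Add(-5, -4), 2))), 0)) = Add(48, Mul(Mul(30, Mul(Rational(1, 4), Pow(-9, 2))), 0)) = Add(48, Mul(Mul(30, Mul(Rational(1, 4), 81)), 0)) = Add(48, Mul(Mul(30, Rational(81, 4)), 0)) = Add(48, Mul(Rational(1215, 2), 0)) = Add(48, 0) = 48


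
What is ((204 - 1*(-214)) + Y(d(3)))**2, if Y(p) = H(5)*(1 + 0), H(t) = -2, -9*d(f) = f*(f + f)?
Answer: 173056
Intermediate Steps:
d(f) = -2*f**2/9 (d(f) = -f*(f + f)/9 = -f*2*f/9 = -2*f**2/9)
Y(p) = -2 (Y(p) = -2*(1 + 0) = -2*1 = -2)
((204 - 1*(-214)) + Y(d(3)))**2 = ((204 - 1*(-214)) - 2)**2 = ((204 + 214) - 2)**2 = (418 - 2)**2 = 416**2 = 173056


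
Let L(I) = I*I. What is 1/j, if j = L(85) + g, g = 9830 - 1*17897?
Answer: -1/842 ≈ -0.0011876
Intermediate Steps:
L(I) = I²
g = -8067 (g = 9830 - 17897 = -8067)
j = -842 (j = 85² - 8067 = 7225 - 8067 = -842)
1/j = 1/(-842) = -1/842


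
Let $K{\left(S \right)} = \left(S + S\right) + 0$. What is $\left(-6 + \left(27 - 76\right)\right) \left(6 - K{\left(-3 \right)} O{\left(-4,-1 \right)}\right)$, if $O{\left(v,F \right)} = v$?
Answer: $990$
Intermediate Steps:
$K{\left(S \right)} = 2 S$ ($K{\left(S \right)} = 2 S + 0 = 2 S$)
$\left(-6 + \left(27 - 76\right)\right) \left(6 - K{\left(-3 \right)} O{\left(-4,-1 \right)}\right) = \left(-6 + \left(27 - 76\right)\right) \left(6 - 2 \left(-3\right) \left(-4\right)\right) = \left(-6 + \left(27 - 76\right)\right) \left(6 - \left(-6\right) \left(-4\right)\right) = \left(-6 - 49\right) \left(6 - 24\right) = - 55 \left(6 - 24\right) = \left(-55\right) \left(-18\right) = 990$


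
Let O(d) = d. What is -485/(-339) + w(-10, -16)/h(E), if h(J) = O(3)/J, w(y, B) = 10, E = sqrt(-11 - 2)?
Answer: 485/339 + 10*I*sqrt(13)/3 ≈ 1.4307 + 12.019*I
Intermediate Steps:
E = I*sqrt(13) (E = sqrt(-13) = I*sqrt(13) ≈ 3.6056*I)
h(J) = 3/J
-485/(-339) + w(-10, -16)/h(E) = -485/(-339) + 10/((3/((I*sqrt(13))))) = -485*(-1/339) + 10/((3*(-I*sqrt(13)/13))) = 485/339 + 10/((-3*I*sqrt(13)/13)) = 485/339 + 10*(I*sqrt(13)/3) = 485/339 + 10*I*sqrt(13)/3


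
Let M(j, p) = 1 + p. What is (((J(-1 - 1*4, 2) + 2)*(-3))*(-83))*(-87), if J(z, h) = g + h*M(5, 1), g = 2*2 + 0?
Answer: -216630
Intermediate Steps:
g = 4 (g = 4 + 0 = 4)
J(z, h) = 4 + 2*h (J(z, h) = 4 + h*(1 + 1) = 4 + h*2 = 4 + 2*h)
(((J(-1 - 1*4, 2) + 2)*(-3))*(-83))*(-87) = ((((4 + 2*2) + 2)*(-3))*(-83))*(-87) = ((((4 + 4) + 2)*(-3))*(-83))*(-87) = (((8 + 2)*(-3))*(-83))*(-87) = ((10*(-3))*(-83))*(-87) = -30*(-83)*(-87) = 2490*(-87) = -216630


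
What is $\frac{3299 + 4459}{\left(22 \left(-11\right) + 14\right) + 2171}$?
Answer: $\frac{7758}{1943} \approx 3.9928$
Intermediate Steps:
$\frac{3299 + 4459}{\left(22 \left(-11\right) + 14\right) + 2171} = \frac{7758}{\left(-242 + 14\right) + 2171} = \frac{7758}{-228 + 2171} = \frac{7758}{1943}$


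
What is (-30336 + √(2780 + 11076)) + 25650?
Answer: -4686 + 4*√866 ≈ -4568.3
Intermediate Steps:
(-30336 + √(2780 + 11076)) + 25650 = (-30336 + √13856) + 25650 = (-30336 + 4*√866) + 25650 = -4686 + 4*√866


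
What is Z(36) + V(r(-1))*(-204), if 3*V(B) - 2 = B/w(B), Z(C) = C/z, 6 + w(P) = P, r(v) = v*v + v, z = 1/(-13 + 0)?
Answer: -604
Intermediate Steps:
z = -1/13 (z = 1/(-13) = -1/13 ≈ -0.076923)
r(v) = v + v² (r(v) = v² + v = v + v²)
w(P) = -6 + P
Z(C) = -13*C (Z(C) = C/(-1/13) = C*(-13) = -13*C)
V(B) = ⅔ + B/(3*(-6 + B)) (V(B) = ⅔ + (B/(-6 + B))/3 = ⅔ + B/(3*(-6 + B)))
Z(36) + V(r(-1))*(-204) = -13*36 + ((-4 - (1 - 1))/(-6 - (1 - 1)))*(-204) = -468 + ((-4 - 1*0)/(-6 - 1*0))*(-204) = -468 + ((-4 + 0)/(-6 + 0))*(-204) = -468 + (-4/(-6))*(-204) = -468 - ⅙*(-4)*(-204) = -468 + (⅔)*(-204) = -468 - 136 = -604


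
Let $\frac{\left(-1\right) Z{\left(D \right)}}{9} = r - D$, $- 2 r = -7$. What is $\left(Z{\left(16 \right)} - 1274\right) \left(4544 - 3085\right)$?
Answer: $- \frac{3389257}{2} \approx -1.6946 \cdot 10^{6}$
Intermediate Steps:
$r = \frac{7}{2}$ ($r = \left(- \frac{1}{2}\right) \left(-7\right) = \frac{7}{2} \approx 3.5$)
$Z{\left(D \right)} = - \frac{63}{2} + 9 D$ ($Z{\left(D \right)} = - 9 \left(\frac{7}{2} - D\right) = - \frac{63}{2} + 9 D$)
$\left(Z{\left(16 \right)} - 1274\right) \left(4544 - 3085\right) = \left(\left(- \frac{63}{2} + 9 \cdot 16\right) - 1274\right) \left(4544 - 3085\right) = \left(\left(- \frac{63}{2} + 144\right) - 1274\right) 1459 = \left(\frac{225}{2} - 1274\right) 1459 = \left(- \frac{2323}{2}\right) 1459 = - \frac{3389257}{2}$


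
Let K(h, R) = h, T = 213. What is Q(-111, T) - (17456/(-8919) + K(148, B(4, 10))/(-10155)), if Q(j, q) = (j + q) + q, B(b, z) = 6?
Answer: 9569635289/30190815 ≈ 316.97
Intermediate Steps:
Q(j, q) = j + 2*q
Q(-111, T) - (17456/(-8919) + K(148, B(4, 10))/(-10155)) = (-111 + 2*213) - (17456/(-8919) + 148/(-10155)) = (-111 + 426) - (17456*(-1/8919) + 148*(-1/10155)) = 315 - (-17456/8919 - 148/10155) = 315 - 1*(-59528564/30190815) = 315 + 59528564/30190815 = 9569635289/30190815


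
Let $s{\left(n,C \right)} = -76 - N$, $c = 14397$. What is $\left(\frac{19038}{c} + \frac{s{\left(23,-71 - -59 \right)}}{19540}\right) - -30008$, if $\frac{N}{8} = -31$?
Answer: $\frac{703512201487}{23443115} \approx 30009.0$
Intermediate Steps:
$N = -248$ ($N = 8 \left(-31\right) = -248$)
$s{\left(n,C \right)} = 172$ ($s{\left(n,C \right)} = -76 - -248 = -76 + 248 = 172$)
$\left(\frac{19038}{c} + \frac{s{\left(23,-71 - -59 \right)}}{19540}\right) - -30008 = \left(\frac{19038}{14397} + \frac{172}{19540}\right) - -30008 = \left(19038 \cdot \frac{1}{14397} + 172 \cdot \frac{1}{19540}\right) + 30008 = \left(\frac{6346}{4799} + \frac{43}{4885}\right) + 30008 = \frac{31206567}{23443115} + 30008 = \frac{703512201487}{23443115}$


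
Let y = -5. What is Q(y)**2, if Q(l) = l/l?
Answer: 1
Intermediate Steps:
y = -5 (y = -1*5 = -5)
Q(l) = 1
Q(y)**2 = 1**2 = 1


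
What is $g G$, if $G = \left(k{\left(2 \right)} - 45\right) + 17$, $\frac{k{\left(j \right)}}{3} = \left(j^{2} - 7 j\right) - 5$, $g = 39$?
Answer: $-2847$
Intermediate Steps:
$k{\left(j \right)} = -15 - 21 j + 3 j^{2}$ ($k{\left(j \right)} = 3 \left(\left(j^{2} - 7 j\right) - 5\right) = 3 \left(-5 + j^{2} - 7 j\right) = -15 - 21 j + 3 j^{2}$)
$G = -73$ ($G = \left(\left(-15 - 42 + 3 \cdot 2^{2}\right) - 45\right) + 17 = \left(\left(-15 - 42 + 3 \cdot 4\right) - 45\right) + 17 = \left(\left(-15 - 42 + 12\right) - 45\right) + 17 = \left(-45 - 45\right) + 17 = -90 + 17 = -73$)
$g G = 39 \left(-73\right) = -2847$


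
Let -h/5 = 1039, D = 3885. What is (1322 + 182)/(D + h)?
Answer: -752/655 ≈ -1.1481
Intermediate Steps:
h = -5195 (h = -5*1039 = -5195)
(1322 + 182)/(D + h) = (1322 + 182)/(3885 - 5195) = 1504/(-1310) = 1504*(-1/1310) = -752/655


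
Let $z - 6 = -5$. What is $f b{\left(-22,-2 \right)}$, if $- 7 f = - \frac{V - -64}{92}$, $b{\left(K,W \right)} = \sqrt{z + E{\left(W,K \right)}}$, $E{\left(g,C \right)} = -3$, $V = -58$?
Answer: $\frac{3 i \sqrt{2}}{322} \approx 0.013176 i$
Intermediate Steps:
$z = 1$ ($z = 6 - 5 = 1$)
$b{\left(K,W \right)} = i \sqrt{2}$ ($b{\left(K,W \right)} = \sqrt{1 - 3} = \sqrt{-2} = i \sqrt{2}$)
$f = \frac{3}{322}$ ($f = - \frac{\left(-1\right) \frac{-58 - -64}{92}}{7} = - \frac{\left(-1\right) \left(-58 + 64\right) \frac{1}{92}}{7} = - \frac{\left(-1\right) 6 \cdot \frac{1}{92}}{7} = - \frac{\left(-1\right) \frac{3}{46}}{7} = \left(- \frac{1}{7}\right) \left(- \frac{3}{46}\right) = \frac{3}{322} \approx 0.0093168$)
$f b{\left(-22,-2 \right)} = \frac{3 i \sqrt{2}}{322}$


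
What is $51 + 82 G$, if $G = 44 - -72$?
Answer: $9563$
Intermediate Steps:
$G = 116$ ($G = 44 + 72 = 116$)
$51 + 82 G = 51 + 82 \cdot 116 = 51 + 9512 = 9563$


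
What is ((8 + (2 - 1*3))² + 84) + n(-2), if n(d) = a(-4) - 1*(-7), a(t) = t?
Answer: 136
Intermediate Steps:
n(d) = 3 (n(d) = -4 - 1*(-7) = -4 + 7 = 3)
((8 + (2 - 1*3))² + 84) + n(-2) = ((8 + (2 - 1*3))² + 84) + 3 = ((8 + (2 - 3))² + 84) + 3 = ((8 - 1)² + 84) + 3 = (7² + 84) + 3 = (49 + 84) + 3 = 133 + 3 = 136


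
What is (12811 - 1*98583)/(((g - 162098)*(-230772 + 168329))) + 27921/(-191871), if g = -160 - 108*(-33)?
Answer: -374925263563/2576304809439 ≈ -0.14553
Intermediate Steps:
g = 3404 (g = -160 + 3564 = 3404)
(12811 - 1*98583)/(((g - 162098)*(-230772 + 168329))) + 27921/(-191871) = (12811 - 1*98583)/(((3404 - 162098)*(-230772 + 168329))) + 27921/(-191871) = (12811 - 98583)/((-158694*(-62443))) + 27921*(-1/191871) = -85772/9909329442 - 9307/63957 = -85772*1/9909329442 - 9307/63957 = -1046/120845481 - 9307/63957 = -374925263563/2576304809439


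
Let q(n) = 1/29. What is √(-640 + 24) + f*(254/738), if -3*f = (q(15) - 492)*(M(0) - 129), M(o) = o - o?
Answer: -77912087/10701 + 2*I*√154 ≈ -7280.8 + 24.819*I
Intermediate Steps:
M(o) = 0
q(n) = 1/29
f = -613481/29 (f = -(1/29 - 492)*(0 - 129)/3 = -(-14267)*(-129)/87 = -⅓*1840443/29 = -613481/29 ≈ -21155.)
√(-640 + 24) + f*(254/738) = √(-640 + 24) - 155824174/(29*738) = √(-616) - 155824174/(29*738) = 2*I*√154 - 613481/29*127/369 = 2*I*√154 - 77912087/10701 = -77912087/10701 + 2*I*√154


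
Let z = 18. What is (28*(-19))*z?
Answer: -9576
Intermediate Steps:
(28*(-19))*z = (28*(-19))*18 = -532*18 = -9576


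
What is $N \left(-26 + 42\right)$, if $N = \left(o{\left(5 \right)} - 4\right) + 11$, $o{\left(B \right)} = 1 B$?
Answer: $192$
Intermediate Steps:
$o{\left(B \right)} = B$
$N = 12$ ($N = \left(5 - 4\right) + 11 = 1 + 11 = 12$)
$N \left(-26 + 42\right) = 12 \left(-26 + 42\right) = 12 \cdot 16 = 192$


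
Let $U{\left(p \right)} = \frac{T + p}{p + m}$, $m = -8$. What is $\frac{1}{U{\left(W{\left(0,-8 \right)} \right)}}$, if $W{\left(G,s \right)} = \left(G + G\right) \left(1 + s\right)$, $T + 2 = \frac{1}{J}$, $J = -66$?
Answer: $\frac{528}{133} \approx 3.9699$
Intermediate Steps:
$T = - \frac{133}{66}$ ($T = -2 + \frac{1}{-66} = -2 - \frac{1}{66} = - \frac{133}{66} \approx -2.0152$)
$W{\left(G,s \right)} = 2 G \left(1 + s\right)$
$U{\left(p \right)} = \frac{- \frac{133}{66} + p}{-8 + p}$ ($U{\left(p \right)} = \frac{- \frac{133}{66} + p}{p - 8} = \frac{- \frac{133}{66} + p}{-8 + p}$)
$\frac{1}{U{\left(W{\left(0,-8 \right)} \right)}} = \frac{1}{\frac{1}{-8 + 2 \cdot 0 \left(1 - 8\right)} \left(- \frac{133}{66} + 2 \cdot 0 \left(1 - 8\right)\right)} = \frac{1}{\frac{1}{-8 + 2 \cdot 0 \left(-7\right)} \left(- \frac{133}{66} + 2 \cdot 0 \left(-7\right)\right)} = \frac{1}{\frac{1}{-8 + 0} \left(- \frac{133}{66} + 0\right)} = \frac{1}{\frac{1}{-8} \left(- \frac{133}{66}\right)} = \frac{1}{\left(- \frac{1}{8}\right) \left(- \frac{133}{66}\right)} = \frac{1}{\frac{133}{528}} = \frac{528}{133}$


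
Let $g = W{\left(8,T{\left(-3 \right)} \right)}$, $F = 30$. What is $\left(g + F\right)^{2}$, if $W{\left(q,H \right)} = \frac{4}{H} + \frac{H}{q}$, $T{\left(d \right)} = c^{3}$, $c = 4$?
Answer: $\frac{370881}{256} \approx 1448.8$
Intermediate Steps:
$T{\left(d \right)} = 64$ ($T{\left(d \right)} = 4^{3} = 64$)
$g = \frac{129}{16}$ ($g = \frac{4}{64} + \frac{64}{8} = 4 \cdot \frac{1}{64} + 64 \cdot \frac{1}{8} = \frac{1}{16} + 8 = \frac{129}{16} \approx 8.0625$)
$\left(g + F\right)^{2} = \left(\frac{129}{16} + 30\right)^{2} = \left(\frac{609}{16}\right)^{2} = \frac{370881}{256}$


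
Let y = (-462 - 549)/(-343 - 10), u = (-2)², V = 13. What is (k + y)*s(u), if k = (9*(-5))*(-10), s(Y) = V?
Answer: 2078193/353 ≈ 5887.2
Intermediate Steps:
u = 4
s(Y) = 13
k = 450 (k = -45*(-10) = 450)
y = 1011/353 (y = -1011/(-353) = -1011*(-1/353) = 1011/353 ≈ 2.8640)
(k + y)*s(u) = (450 + 1011/353)*13 = (159861/353)*13 = 2078193/353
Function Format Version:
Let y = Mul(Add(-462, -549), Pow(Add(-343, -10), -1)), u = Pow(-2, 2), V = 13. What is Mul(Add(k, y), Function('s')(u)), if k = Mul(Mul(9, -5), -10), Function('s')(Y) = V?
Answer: Rational(2078193, 353) ≈ 5887.2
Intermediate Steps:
u = 4
Function('s')(Y) = 13
k = 450 (k = Mul(-45, -10) = 450)
y = Rational(1011, 353) (y = Mul(-1011, Pow(-353, -1)) = Mul(-1011, Rational(-1, 353)) = Rational(1011, 353) ≈ 2.8640)
Mul(Add(k, y), Function('s')(u)) = Mul(Add(450, Rational(1011, 353)), 13) = Mul(Rational(159861, 353), 13) = Rational(2078193, 353)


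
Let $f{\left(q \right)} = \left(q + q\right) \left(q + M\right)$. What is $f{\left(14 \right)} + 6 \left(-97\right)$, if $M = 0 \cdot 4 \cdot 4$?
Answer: $-190$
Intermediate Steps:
$M = 0$ ($M = 0 \cdot 4 = 0$)
$f{\left(q \right)} = 2 q^{2}$ ($f{\left(q \right)} = \left(q + q\right) \left(q + 0\right) = 2 q q = 2 q^{2}$)
$f{\left(14 \right)} + 6 \left(-97\right) = 2 \cdot 14^{2} + 6 \left(-97\right) = 2 \cdot 196 - 582 = 392 - 582 = -190$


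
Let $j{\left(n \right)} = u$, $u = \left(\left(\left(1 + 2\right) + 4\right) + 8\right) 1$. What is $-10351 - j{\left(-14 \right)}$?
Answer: $-10366$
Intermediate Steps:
$u = 15$ ($u = \left(\left(3 + 4\right) + 8\right) 1 = \left(7 + 8\right) 1 = 15 \cdot 1 = 15$)
$j{\left(n \right)} = 15$
$-10351 - j{\left(-14 \right)} = -10351 - 15 = -10366$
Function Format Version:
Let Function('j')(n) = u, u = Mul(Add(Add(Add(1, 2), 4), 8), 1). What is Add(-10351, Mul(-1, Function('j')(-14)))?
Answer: -10366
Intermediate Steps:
u = 15 (u = Mul(Add(Add(3, 4), 8), 1) = Mul(Add(7, 8), 1) = Mul(15, 1) = 15)
Function('j')(n) = 15
Add(-10351, Mul(-1, Function('j')(-14))) = Add(-10351, Mul(-1, 15)) = Add(-10351, -15) = -10366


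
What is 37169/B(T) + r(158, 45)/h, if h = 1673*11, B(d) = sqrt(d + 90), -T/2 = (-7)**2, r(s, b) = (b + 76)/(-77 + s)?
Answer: 11/135513 - 37169*I*sqrt(2)/4 ≈ 8.1173e-5 - 13141.0*I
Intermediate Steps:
r(s, b) = (76 + b)/(-77 + s)
T = -98 (T = -2*(-7)**2 = -2*49 = -98)
B(d) = sqrt(90 + d)
h = 18403
37169/B(T) + r(158, 45)/h = 37169/(sqrt(90 - 98)) + ((76 + 45)/(-77 + 158))/18403 = 37169/(sqrt(-8)) + (121/81)*(1/18403) = 37169/((2*I*sqrt(2))) + ((1/81)*121)*(1/18403) = 37169*(-I*sqrt(2)/4) + (121/81)*(1/18403) = -37169*I*sqrt(2)/4 + 11/135513 = 11/135513 - 37169*I*sqrt(2)/4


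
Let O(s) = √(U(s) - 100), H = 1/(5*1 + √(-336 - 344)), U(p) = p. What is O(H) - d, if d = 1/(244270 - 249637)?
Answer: 1/5367 + √(-49698975 - 1410*I*√170)/705 ≈ 0.0020358 - 9.9996*I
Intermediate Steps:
H = 1/(5 + 2*I*√170) (H = 1/(5 + √(-680)) = 1/(5 + 2*I*√170) ≈ 0.0070922 - 0.036988*I)
d = -1/5367 (d = 1/(-5367) = -1/5367 ≈ -0.00018632)
O(s) = √(-100 + s) (O(s) = √(s - 100) = √(-100 + s))
O(H) - d = √(-100 + (1/141 - 2*I*√170/705)) - 1*(-1/5367) = √(-14099/141 - 2*I*√170/705) + 1/5367 = 1/5367 + √(-14099/141 - 2*I*√170/705)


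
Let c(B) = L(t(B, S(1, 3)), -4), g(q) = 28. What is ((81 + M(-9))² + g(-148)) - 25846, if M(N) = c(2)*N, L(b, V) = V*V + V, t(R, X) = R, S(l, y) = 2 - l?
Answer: -25089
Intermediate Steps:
L(b, V) = V + V² (L(b, V) = V² + V = V + V²)
c(B) = 12 (c(B) = -4*(1 - 4) = -4*(-3) = 12)
M(N) = 12*N
((81 + M(-9))² + g(-148)) - 25846 = ((81 + 12*(-9))² + 28) - 25846 = ((81 - 108)² + 28) - 25846 = ((-27)² + 28) - 25846 = (729 + 28) - 25846 = 757 - 25846 = -25089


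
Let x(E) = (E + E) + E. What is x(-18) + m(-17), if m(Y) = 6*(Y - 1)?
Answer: -162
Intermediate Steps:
x(E) = 3*E (x(E) = 2*E + E = 3*E)
m(Y) = -6 + 6*Y (m(Y) = 6*(-1 + Y) = -6 + 6*Y)
x(-18) + m(-17) = 3*(-18) + (-6 + 6*(-17)) = -54 + (-6 - 102) = -54 - 108 = -162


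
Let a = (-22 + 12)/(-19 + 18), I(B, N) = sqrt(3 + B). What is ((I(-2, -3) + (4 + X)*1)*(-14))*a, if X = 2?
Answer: -980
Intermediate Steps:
a = 10 (a = -10/(-1) = -10*(-1) = 10)
((I(-2, -3) + (4 + X)*1)*(-14))*a = ((sqrt(3 - 2) + (4 + 2)*1)*(-14))*10 = ((sqrt(1) + 6*1)*(-14))*10 = ((1 + 6)*(-14))*10 = (7*(-14))*10 = -98*10 = -980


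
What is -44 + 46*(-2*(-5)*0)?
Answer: -44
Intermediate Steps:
-44 + 46*(-2*(-5)*0) = -44 + 46*(10*0) = -44 + 46*0 = -44 + 0 = -44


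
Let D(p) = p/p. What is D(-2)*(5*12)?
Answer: 60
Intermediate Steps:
D(p) = 1
D(-2)*(5*12) = 1*(5*12) = 1*60 = 60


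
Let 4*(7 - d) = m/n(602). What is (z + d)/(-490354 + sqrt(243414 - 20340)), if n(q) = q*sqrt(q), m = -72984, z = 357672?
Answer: -87694664183/120223411121 - 2236749771*sqrt(602)/21784722541947442 - 28971999*sqrt(34)/240446822242 - 738963*sqrt(5117)/21784722541947442 ≈ -0.73014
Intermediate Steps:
n(q) = q**(3/2)
d = 7 + 9123*sqrt(602)/181202 (d = 7 - (-18246)/(602**(3/2)) = 7 - (-18246)/(602*sqrt(602)) = 7 - (-18246)*sqrt(602)/362404 = 7 - (-9123)*sqrt(602)/181202 = 7 + 9123*sqrt(602)/181202 ≈ 8.2353)
(z + d)/(-490354 + sqrt(243414 - 20340)) = (357672 + (7 + 9123*sqrt(602)/181202))/(-490354 + sqrt(243414 - 20340)) = (357679 + 9123*sqrt(602)/181202)/(-490354 + sqrt(223074)) = (357679 + 9123*sqrt(602)/181202)/(-490354 + 81*sqrt(34))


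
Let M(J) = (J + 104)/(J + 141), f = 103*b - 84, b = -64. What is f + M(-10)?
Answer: -874462/131 ≈ -6675.3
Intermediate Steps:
f = -6676 (f = 103*(-64) - 84 = -6592 - 84 = -6676)
M(J) = (104 + J)/(141 + J)
f + M(-10) = -6676 + (104 - 10)/(141 - 10) = -6676 + 94/131 = -874462/131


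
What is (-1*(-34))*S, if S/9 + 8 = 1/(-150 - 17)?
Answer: -409122/167 ≈ -2449.8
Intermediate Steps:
S = -12033/167 (S = -72 + 9/(-150 - 17) = -72 + 9/(-167) = -72 + 9*(-1/167) = -72 - 9/167 = -12033/167 ≈ -72.054)
(-1*(-34))*S = -1*(-34)*(-12033/167) = 34*(-12033/167) = -409122/167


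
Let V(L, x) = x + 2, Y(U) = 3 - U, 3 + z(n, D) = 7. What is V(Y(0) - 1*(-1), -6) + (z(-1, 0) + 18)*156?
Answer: 3428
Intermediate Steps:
z(n, D) = 4 (z(n, D) = -3 + 7 = 4)
V(L, x) = 2 + x
V(Y(0) - 1*(-1), -6) + (z(-1, 0) + 18)*156 = (2 - 6) + (4 + 18)*156 = -4 + 22*156 = -4 + 3432 = 3428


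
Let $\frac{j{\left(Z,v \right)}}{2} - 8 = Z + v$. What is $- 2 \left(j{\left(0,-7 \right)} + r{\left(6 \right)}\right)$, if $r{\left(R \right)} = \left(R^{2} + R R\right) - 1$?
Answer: $-146$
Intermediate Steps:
$j{\left(Z,v \right)} = 16 + 2 Z + 2 v$ ($j{\left(Z,v \right)} = 16 + 2 \left(Z + v\right) = 16 + \left(2 Z + 2 v\right) = 16 + 2 Z + 2 v$)
$r{\left(R \right)} = -1 + 2 R^{2}$ ($r{\left(R \right)} = \left(R^{2} + R^{2}\right) - 1 = 2 R^{2} - 1 = -1 + 2 R^{2}$)
$- 2 \left(j{\left(0,-7 \right)} + r{\left(6 \right)}\right) = - 2 \left(\left(16 + 2 \cdot 0 + 2 \left(-7\right)\right) - \left(1 - 2 \cdot 6^{2}\right)\right) = - 2 \left(\left(16 + 0 - 14\right) + \left(-1 + 2 \cdot 36\right)\right) = - 2 \left(2 + \left(-1 + 72\right)\right) = - 2 \left(2 + 71\right) = \left(-2\right) 73 = -146$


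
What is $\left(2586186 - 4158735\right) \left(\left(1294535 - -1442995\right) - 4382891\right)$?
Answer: $2587410795189$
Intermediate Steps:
$\left(2586186 - 4158735\right) \left(\left(1294535 - -1442995\right) - 4382891\right) = - 1572549 \left(\left(1294535 + 1442995\right) - 4382891\right) = - 1572549 \left(2737530 - 4382891\right) = \left(-1572549\right) \left(-1645361\right) = 2587410795189$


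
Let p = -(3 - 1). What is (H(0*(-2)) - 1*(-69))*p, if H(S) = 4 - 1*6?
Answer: -134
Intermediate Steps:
H(S) = -2 (H(S) = 4 - 6 = -2)
p = -2 (p = -1*2 = -2)
(H(0*(-2)) - 1*(-69))*p = (-2 - 1*(-69))*(-2) = (-2 + 69)*(-2) = 67*(-2) = -134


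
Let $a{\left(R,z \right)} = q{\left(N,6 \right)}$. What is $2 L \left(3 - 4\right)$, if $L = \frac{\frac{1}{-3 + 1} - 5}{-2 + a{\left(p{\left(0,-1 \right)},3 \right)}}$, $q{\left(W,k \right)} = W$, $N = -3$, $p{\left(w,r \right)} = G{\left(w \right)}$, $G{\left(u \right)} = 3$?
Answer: $- \frac{11}{5} \approx -2.2$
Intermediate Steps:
$p{\left(w,r \right)} = 3$
$a{\left(R,z \right)} = -3$
$L = \frac{11}{10}$ ($L = \frac{\frac{1}{-3 + 1} - 5}{-2 - 3} = \frac{\frac{1}{-2} - 5}{-5} = \left(- \frac{1}{2} - 5\right) \left(- \frac{1}{5}\right) = \left(- \frac{11}{2}\right) \left(- \frac{1}{5}\right) = \frac{11}{10} \approx 1.1$)
$2 L \left(3 - 4\right) = 2 \cdot \frac{11}{10} \left(3 - 4\right) = \frac{11 \left(3 - 4\right)}{5} = \frac{11}{5} \left(-1\right) = - \frac{11}{5}$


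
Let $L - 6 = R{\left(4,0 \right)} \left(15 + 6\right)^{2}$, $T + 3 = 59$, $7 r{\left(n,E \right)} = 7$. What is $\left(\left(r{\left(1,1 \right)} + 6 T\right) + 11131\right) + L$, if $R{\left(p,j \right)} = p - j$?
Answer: $13238$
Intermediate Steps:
$r{\left(n,E \right)} = 1$ ($r{\left(n,E \right)} = \frac{1}{7} \cdot 7 = 1$)
$T = 56$ ($T = -3 + 59 = 56$)
$L = 1770$ ($L = 6 + \left(4 - 0\right) \left(15 + 6\right)^{2} = 6 + \left(4 + 0\right) 21^{2} = 6 + 4 \cdot 441 = 6 + 1764 = 1770$)
$\left(\left(r{\left(1,1 \right)} + 6 T\right) + 11131\right) + L = \left(\left(1 + 6 \cdot 56\right) + 11131\right) + 1770 = \left(\left(1 + 336\right) + 11131\right) + 1770 = \left(337 + 11131\right) + 1770 = 11468 + 1770 = 13238$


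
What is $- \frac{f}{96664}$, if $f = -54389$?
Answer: $\frac{54389}{96664} \approx 0.56266$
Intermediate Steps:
$- \frac{f}{96664} = - \frac{-54389}{96664} = \left(-1\right) \left(- \frac{54389}{96664}\right) = \frac{54389}{96664}$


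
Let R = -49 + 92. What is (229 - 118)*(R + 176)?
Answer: 24309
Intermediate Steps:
R = 43
(229 - 118)*(R + 176) = (229 - 118)*(43 + 176) = 111*219 = 24309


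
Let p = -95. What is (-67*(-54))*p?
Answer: -343710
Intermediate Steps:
(-67*(-54))*p = -67*(-54)*(-95) = 3618*(-95) = -343710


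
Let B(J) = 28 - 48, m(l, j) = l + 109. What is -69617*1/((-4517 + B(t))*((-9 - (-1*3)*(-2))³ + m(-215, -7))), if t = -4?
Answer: -69617/15793297 ≈ -0.0044080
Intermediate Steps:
m(l, j) = 109 + l
B(J) = -20
-69617*1/((-4517 + B(t))*((-9 - (-1*3)*(-2))³ + m(-215, -7))) = -69617*1/((-4517 - 20)*((-9 - (-1*3)*(-2))³ + (109 - 215))) = -69617*(-1/(4537*((-9 - (-3)*(-2))³ - 106))) = -69617*(-1/(4537*((-9 - 1*6)³ - 106))) = -69617*(-1/(4537*((-9 - 6)³ - 106))) = -69617*(-1/(4537*((-15)³ - 106))) = -69617*(-1/(4537*(-3375 - 106))) = -69617/((-4537*(-3481))) = -69617/15793297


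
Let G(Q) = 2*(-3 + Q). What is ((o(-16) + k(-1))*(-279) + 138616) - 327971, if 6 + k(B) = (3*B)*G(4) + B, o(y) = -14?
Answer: -181822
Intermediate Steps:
G(Q) = -6 + 2*Q
k(B) = -6 + 7*B (k(B) = -6 + ((3*B)*(-6 + 2*4) + B) = -6 + ((3*B)*(-6 + 8) + B) = -6 + ((3*B)*2 + B) = -6 + (6*B + B) = -6 + 7*B)
((o(-16) + k(-1))*(-279) + 138616) - 327971 = ((-14 + (-6 + 7*(-1)))*(-279) + 138616) - 327971 = ((-14 + (-6 - 7))*(-279) + 138616) - 327971 = ((-14 - 13)*(-279) + 138616) - 327971 = (-27*(-279) + 138616) - 327971 = (7533 + 138616) - 327971 = 146149 - 327971 = -181822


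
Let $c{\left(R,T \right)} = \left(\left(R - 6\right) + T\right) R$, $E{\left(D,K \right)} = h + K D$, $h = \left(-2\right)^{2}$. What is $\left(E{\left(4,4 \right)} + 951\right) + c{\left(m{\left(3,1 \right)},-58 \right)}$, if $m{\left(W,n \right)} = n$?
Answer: $908$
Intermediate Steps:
$h = 4$
$E{\left(D,K \right)} = 4 + D K$ ($E{\left(D,K \right)} = 4 + K D = 4 + D K$)
$c{\left(R,T \right)} = R \left(-6 + R + T\right)$ ($c{\left(R,T \right)} = \left(\left(-6 + R\right) + T\right) R = \left(-6 + R + T\right) R = R \left(-6 + R + T\right)$)
$\left(E{\left(4,4 \right)} + 951\right) + c{\left(m{\left(3,1 \right)},-58 \right)} = \left(\left(4 + 4 \cdot 4\right) + 951\right) + 1 \left(-6 + 1 - 58\right) = \left(\left(4 + 16\right) + 951\right) + 1 \left(-63\right) = \left(20 + 951\right) - 63 = 971 - 63 = 908$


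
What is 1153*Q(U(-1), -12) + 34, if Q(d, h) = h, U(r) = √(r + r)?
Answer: -13802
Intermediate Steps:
U(r) = √2*√r (U(r) = √(2*r) = √2*√r)
1153*Q(U(-1), -12) + 34 = 1153*(-12) + 34 = -13836 + 34 = -13802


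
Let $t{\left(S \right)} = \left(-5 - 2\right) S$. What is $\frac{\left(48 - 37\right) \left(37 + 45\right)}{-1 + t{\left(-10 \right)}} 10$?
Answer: $\frac{9020}{69} \approx 130.72$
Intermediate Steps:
$t{\left(S \right)} = - 7 S$
$\frac{\left(48 - 37\right) \left(37 + 45\right)}{-1 + t{\left(-10 \right)}} 10 = \frac{\left(48 - 37\right) \left(37 + 45\right)}{-1 - -70} \cdot 10 = \frac{11 \cdot 82}{-1 + 70} \cdot 10 = \frac{1}{69} \cdot 902 \cdot 10 = \frac{902}{69} \cdot 10 = \frac{9020}{69}$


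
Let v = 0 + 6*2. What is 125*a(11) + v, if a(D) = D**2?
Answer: 15137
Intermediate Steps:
v = 12 (v = 0 + 12 = 12)
125*a(11) + v = 125*11**2 + 12 = 125*121 + 12 = 15125 + 12 = 15137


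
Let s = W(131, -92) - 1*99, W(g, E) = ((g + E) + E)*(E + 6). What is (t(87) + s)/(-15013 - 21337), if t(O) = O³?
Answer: -331481/18175 ≈ -18.238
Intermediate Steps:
W(g, E) = (6 + E)*(g + 2*E) (W(g, E) = ((E + g) + E)*(6 + E) = (g + 2*E)*(6 + E) = (6 + E)*(g + 2*E))
s = 4459 (s = (2*(-92)² + 6*131 + 12*(-92) - 92*131) - 1*99 = (2*8464 + 786 - 1104 - 12052) - 99 = (16928 + 786 - 1104 - 12052) - 99 = 4558 - 99 = 4459)
(t(87) + s)/(-15013 - 21337) = (87³ + 4459)/(-15013 - 21337) = (658503 + 4459)/(-36350) = 662962*(-1/36350) = -331481/18175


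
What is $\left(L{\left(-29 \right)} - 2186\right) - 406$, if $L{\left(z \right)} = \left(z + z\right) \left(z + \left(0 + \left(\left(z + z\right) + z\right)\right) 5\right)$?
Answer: $24320$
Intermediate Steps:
$L{\left(z \right)} = 32 z^{2}$ ($L{\left(z \right)} = 2 z \left(z + \left(0 + \left(2 z + z\right)\right) 5\right) = 2 z \left(z + \left(0 + 3 z\right) 5\right) = 2 z \left(z + 3 z 5\right) = 2 z \left(z + 15 z\right) = 2 z 16 z = 32 z^{2}$)
$\left(L{\left(-29 \right)} - 2186\right) - 406 = \left(32 \left(-29\right)^{2} - 2186\right) - 406 = \left(32 \cdot 841 - 2186\right) - 406 = \left(26912 - 2186\right) - 406 = 24726 - 406 = 24320$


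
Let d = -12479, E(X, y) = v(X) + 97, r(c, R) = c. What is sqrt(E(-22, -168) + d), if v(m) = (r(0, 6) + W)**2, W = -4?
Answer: 3*I*sqrt(1374) ≈ 111.2*I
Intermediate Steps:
v(m) = 16 (v(m) = (0 - 4)**2 = (-4)**2 = 16)
E(X, y) = 113 (E(X, y) = 16 + 97 = 113)
sqrt(E(-22, -168) + d) = sqrt(113 - 12479) = sqrt(-12366) = 3*I*sqrt(1374)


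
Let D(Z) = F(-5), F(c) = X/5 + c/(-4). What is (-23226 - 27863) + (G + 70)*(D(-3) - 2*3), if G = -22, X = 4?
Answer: -256393/5 ≈ -51279.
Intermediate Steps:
F(c) = 4/5 - c/4 (F(c) = 4/5 + c/(-4) = 4*(1/5) + c*(-1/4) = 4/5 - c/4)
D(Z) = 41/20 (D(Z) = 4/5 - 1/4*(-5) = 4/5 + 5/4 = 41/20)
(-23226 - 27863) + (G + 70)*(D(-3) - 2*3) = (-23226 - 27863) + (-22 + 70)*(41/20 - 2*3) = -51089 + 48*(41/20 - 6) = -51089 + 48*(-79/20) = -51089 - 948/5 = -256393/5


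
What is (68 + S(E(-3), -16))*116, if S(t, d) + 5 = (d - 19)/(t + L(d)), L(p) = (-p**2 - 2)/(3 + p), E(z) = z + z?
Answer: 63133/9 ≈ 7014.8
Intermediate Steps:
E(z) = 2*z
L(p) = (-2 - p**2)/(3 + p)
S(t, d) = -5 + (-19 + d)/(t + (-2 - d**2)/(3 + d)) (S(t, d) = -5 + (d - 19)/(t + (-2 - d**2)/(3 + d)) = -5 + (-19 + d)/(t + (-2 - d**2)/(3 + d)))
(68 + S(E(-3), -16))*116 = (68 + (10 + 5*(-16)**2 - (3 - 16)*(19 - 1*(-16) + 5*(2*(-3))))/(-2 - 1*(-16)**2 + (2*(-3))*(3 - 16)))*116 = (68 + (10 + 5*256 - 1*(-13)*(19 + 16 + 5*(-6)))/(-2 - 1*256 - 6*(-13)))*116 = (68 + (10 + 1280 - 1*(-13)*(19 + 16 - 30))/(-2 - 256 + 78))*116 = (68 + (10 + 1280 - 1*(-13)*5)/(-180))*116 = (68 - (10 + 1280 + 65)/180)*116 = (68 - 1/180*1355)*116 = (68 - 271/36)*116 = (2177/36)*116 = 63133/9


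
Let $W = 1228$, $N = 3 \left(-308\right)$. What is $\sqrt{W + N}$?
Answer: $4 \sqrt{19} \approx 17.436$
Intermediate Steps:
$N = -924$
$\sqrt{W + N} = \sqrt{1228 - 924} = \sqrt{304} = 4 \sqrt{19}$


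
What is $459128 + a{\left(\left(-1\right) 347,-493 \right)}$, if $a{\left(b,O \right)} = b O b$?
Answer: $-58902509$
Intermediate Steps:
$a{\left(b,O \right)} = O b^{2}$ ($a{\left(b,O \right)} = O b b = O b^{2}$)
$459128 + a{\left(\left(-1\right) 347,-493 \right)} = 459128 - 493 \left(\left(-1\right) 347\right)^{2} = 459128 - 493 \left(-347\right)^{2} = 459128 - 59361637 = -58902509$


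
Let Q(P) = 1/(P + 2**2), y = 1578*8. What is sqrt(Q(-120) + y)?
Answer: sqrt(42467107)/58 ≈ 112.36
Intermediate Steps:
y = 12624
Q(P) = 1/(4 + P) (Q(P) = 1/(P + 4) = 1/(4 + P))
sqrt(Q(-120) + y) = sqrt(1/(4 - 120) + 12624) = sqrt(1/(-116) + 12624) = sqrt(-1/116 + 12624) = sqrt(1464383/116) = sqrt(42467107)/58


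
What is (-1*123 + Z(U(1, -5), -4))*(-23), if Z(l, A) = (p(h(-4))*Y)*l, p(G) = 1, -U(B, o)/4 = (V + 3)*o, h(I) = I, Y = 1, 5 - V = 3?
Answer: 529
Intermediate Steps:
V = 2 (V = 5 - 1*3 = 5 - 3 = 2)
U(B, o) = -20*o (U(B, o) = -4*(2 + 3)*o = -20*o)
Z(l, A) = l (Z(l, A) = (1*1)*l = 1*l = l)
(-1*123 + Z(U(1, -5), -4))*(-23) = (-1*123 - 20*(-5))*(-23) = (-123 + 100)*(-23) = -23*(-23) = 529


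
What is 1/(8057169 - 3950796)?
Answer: 1/4106373 ≈ 2.4352e-7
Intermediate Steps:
1/(8057169 - 3950796) = 1/4106373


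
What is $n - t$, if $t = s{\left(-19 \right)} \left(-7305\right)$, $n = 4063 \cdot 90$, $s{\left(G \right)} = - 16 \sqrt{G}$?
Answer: $365670 - 116880 i \sqrt{19} \approx 3.6567 \cdot 10^{5} - 5.0947 \cdot 10^{5} i$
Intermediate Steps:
$n = 365670$
$t = 116880 i \sqrt{19}$ ($t = - 16 \sqrt{-19} \left(-7305\right) = - 16 i \sqrt{19} \left(-7305\right) = 116880 i \sqrt{19} \approx 5.0947 \cdot 10^{5} i$)
$n - t = 365670 - 116880 i \sqrt{19}$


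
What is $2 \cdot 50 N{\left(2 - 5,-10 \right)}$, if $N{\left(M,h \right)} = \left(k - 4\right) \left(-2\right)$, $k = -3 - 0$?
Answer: $1400$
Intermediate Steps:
$k = -3$ ($k = -3 + 0 = -3$)
$N{\left(M,h \right)} = 14$ ($N{\left(M,h \right)} = \left(-3 - 4\right) \left(-2\right) = \left(-7\right) \left(-2\right) = 14$)
$2 \cdot 50 N{\left(2 - 5,-10 \right)} = 2 \cdot 50 \cdot 14 = 100 \cdot 14 = 1400$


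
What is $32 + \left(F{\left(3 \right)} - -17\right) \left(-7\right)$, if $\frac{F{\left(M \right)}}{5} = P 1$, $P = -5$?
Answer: $88$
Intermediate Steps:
$F{\left(M \right)} = -25$ ($F{\left(M \right)} = 5 \left(\left(-5\right) 1\right) = 5 \left(-5\right) = -25$)
$32 + \left(F{\left(3 \right)} - -17\right) \left(-7\right) = 32 + \left(-25 - -17\right) \left(-7\right) = 32 + \left(-25 + 17\right) \left(-7\right) = 32 - -56 = 32 + 56 = 88$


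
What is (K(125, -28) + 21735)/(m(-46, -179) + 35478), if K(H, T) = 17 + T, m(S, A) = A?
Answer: 21724/35299 ≈ 0.61543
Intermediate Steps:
(K(125, -28) + 21735)/(m(-46, -179) + 35478) = ((17 - 28) + 21735)/(-179 + 35478) = (-11 + 21735)/35299 = 21724*(1/35299) = 21724/35299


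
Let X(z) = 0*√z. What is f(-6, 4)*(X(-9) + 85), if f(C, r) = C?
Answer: -510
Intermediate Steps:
X(z) = 0
f(-6, 4)*(X(-9) + 85) = -6*(0 + 85) = -6*85 = -510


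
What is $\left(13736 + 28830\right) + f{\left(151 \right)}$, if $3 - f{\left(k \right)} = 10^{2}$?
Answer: $42469$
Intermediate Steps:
$f{\left(k \right)} = -97$ ($f{\left(k \right)} = 3 - 10^{2} = 3 - 100 = -97$)
$\left(13736 + 28830\right) + f{\left(151 \right)} = \left(13736 + 28830\right) - 97 = 42566 - 97 = 42469$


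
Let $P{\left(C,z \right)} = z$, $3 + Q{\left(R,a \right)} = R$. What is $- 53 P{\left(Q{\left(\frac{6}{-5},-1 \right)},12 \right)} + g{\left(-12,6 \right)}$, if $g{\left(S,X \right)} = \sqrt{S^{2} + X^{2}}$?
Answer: $-636 + 6 \sqrt{5} \approx -622.58$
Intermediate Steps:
$Q{\left(R,a \right)} = -3 + R$
$- 53 P{\left(Q{\left(\frac{6}{-5},-1 \right)},12 \right)} + g{\left(-12,6 \right)} = \left(-53\right) 12 + \sqrt{\left(-12\right)^{2} + 6^{2}} = -636 + \sqrt{144 + 36} = -636 + \sqrt{180} = -636 + 6 \sqrt{5}$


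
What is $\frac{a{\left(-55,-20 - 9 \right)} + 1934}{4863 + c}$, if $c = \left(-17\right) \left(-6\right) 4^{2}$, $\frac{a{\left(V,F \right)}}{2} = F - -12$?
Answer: $\frac{380}{1299} \approx 0.29253$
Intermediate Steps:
$a{\left(V,F \right)} = 24 + 2 F$ ($a{\left(V,F \right)} = 2 \left(F - -12\right) = 2 \left(F + 12\right) = 2 \left(12 + F\right) = 24 + 2 F$)
$c = 1632$ ($c = 102 \cdot 16 = 1632$)
$\frac{a{\left(-55,-20 - 9 \right)} + 1934}{4863 + c} = \frac{\left(24 + 2 \left(-20 - 9\right)\right) + 1934}{4863 + 1632} = \frac{\left(24 + 2 \left(-20 - 9\right)\right) + 1934}{6495} = \left(\left(24 + 2 \left(-29\right)\right) + 1934\right) \frac{1}{6495} = \left(\left(24 - 58\right) + 1934\right) \frac{1}{6495} = \left(-34 + 1934\right) \frac{1}{6495} = 1900 \cdot \frac{1}{6495} = \frac{380}{1299}$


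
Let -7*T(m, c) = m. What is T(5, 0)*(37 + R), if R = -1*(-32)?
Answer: -345/7 ≈ -49.286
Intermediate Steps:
T(m, c) = -m/7
R = 32
T(5, 0)*(37 + R) = (-1/7*5)*(37 + 32) = -5/7*69 = -345/7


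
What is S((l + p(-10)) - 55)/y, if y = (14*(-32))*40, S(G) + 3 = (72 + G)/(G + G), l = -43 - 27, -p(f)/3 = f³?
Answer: 14303/103040000 ≈ 0.00013881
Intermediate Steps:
p(f) = -3*f³
l = -70
S(G) = -3 + (72 + G)/(2*G) (S(G) = -3 + (72 + G)/(G + G) = -3 + (72 + G)/((2*G)) = -3 + (72 + G)*(1/(2*G)) = -3 + (72 + G)/(2*G))
y = -17920 (y = -448*40 = -17920)
S((l + p(-10)) - 55)/y = (-5/2 + 36/((-70 - 3*(-10)³) - 55))/(-17920) = (-5/2 + 36/((-70 - 3*(-1000)) - 55))*(-1/17920) = (-5/2 + 36/((-70 + 3000) - 55))*(-1/17920) = (-5/2 + 36/(2930 - 55))*(-1/17920) = (-5/2 + 36/2875)*(-1/17920) = -14303/5750*(-1/17920) = 14303/103040000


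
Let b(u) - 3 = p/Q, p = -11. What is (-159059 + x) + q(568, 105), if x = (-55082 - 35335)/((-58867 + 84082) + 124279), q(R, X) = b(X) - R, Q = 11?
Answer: -23863070167/149494 ≈ -1.5963e+5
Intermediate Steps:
b(u) = 2 (b(u) = 3 - 11/11 = 3 - 11*1/11 = 3 - 1 = 2)
q(R, X) = 2 - R
x = -90417/149494 (x = -90417/(25215 + 124279) = -90417/149494 ≈ -0.60482)
(-159059 + x) + q(568, 105) = (-159059 - 90417/149494) + (2 - 1*568) = -23778456563/149494 + (2 - 568) = -23778456563/149494 - 566 = -23863070167/149494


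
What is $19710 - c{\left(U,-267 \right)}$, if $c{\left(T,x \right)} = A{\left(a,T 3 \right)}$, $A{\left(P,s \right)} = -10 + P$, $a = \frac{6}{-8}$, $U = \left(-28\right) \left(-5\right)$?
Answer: $\frac{78883}{4} \approx 19721.0$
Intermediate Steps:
$U = 140$
$a = - \frac{3}{4}$ ($a = 6 \left(- \frac{1}{8}\right) = - \frac{3}{4} \approx -0.75$)
$c{\left(T,x \right)} = - \frac{43}{4}$ ($c{\left(T,x \right)} = -10 - \frac{3}{4} = - \frac{43}{4}$)
$19710 - c{\left(U,-267 \right)} = 19710 - - \frac{43}{4} = 19710 + \frac{43}{4} = \frac{78883}{4}$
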